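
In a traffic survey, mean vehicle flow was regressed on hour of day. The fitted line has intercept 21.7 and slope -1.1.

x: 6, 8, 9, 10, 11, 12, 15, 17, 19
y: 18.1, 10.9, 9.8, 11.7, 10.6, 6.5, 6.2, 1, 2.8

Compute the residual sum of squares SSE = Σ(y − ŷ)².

SSE = 32

x=6: ŷ = 21.7 − 1.1·6 = 15.1; e = 18.1 − 15.1 = 3
x=8: ŷ = 21.7 − 1.1·8 = 12.9; e = 10.9 − 12.9 = -2
x=9: ŷ = 21.7 − 1.1·9 = 11.8; e = 9.8 − 11.8 = -2
x=10: ŷ = 21.7 − 1.1·10 = 10.7; e = 11.7 − 10.7 = 1
x=11: ŷ = 21.7 − 1.1·11 = 9.6; e = 10.6 − 9.6 = 1
x=12: ŷ = 21.7 − 1.1·12 = 8.5; e = 6.5 − 8.5 = -2
x=15: ŷ = 21.7 − 1.1·15 = 5.2; e = 6.2 − 5.2 = 1
x=17: ŷ = 21.7 − 1.1·17 = 3; e = 1 − 3 = -2
x=19: ŷ = 21.7 − 1.1·19 = 0.8; e = 2.8 − 0.8 = 2
SSE = 9 + 4 + 4 + 1 + 1 + 4 + 1 + 4 + 4 = 32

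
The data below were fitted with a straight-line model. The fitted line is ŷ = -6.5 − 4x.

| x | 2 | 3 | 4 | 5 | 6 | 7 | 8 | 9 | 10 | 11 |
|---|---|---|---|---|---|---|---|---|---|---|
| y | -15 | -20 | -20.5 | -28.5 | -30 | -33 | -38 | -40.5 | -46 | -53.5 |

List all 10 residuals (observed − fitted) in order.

-0.5, -1.5, 2, -2, 0.5, 1.5, 0.5, 2, 0.5, -3

x=2: ŷ = -6.5 − 4·2 = -14.5; e = -15 − (-14.5) = -0.5
x=3: ŷ = -6.5 − 4·3 = -18.5; e = -20 − (-18.5) = -1.5
x=4: ŷ = -6.5 − 4·4 = -22.5; e = -20.5 − (-22.5) = 2
x=5: ŷ = -6.5 − 4·5 = -26.5; e = -28.5 − (-26.5) = -2
x=6: ŷ = -6.5 − 4·6 = -30.5; e = -30 − (-30.5) = 0.5
x=7: ŷ = -6.5 − 4·7 = -34.5; e = -33 − (-34.5) = 1.5
x=8: ŷ = -6.5 − 4·8 = -38.5; e = -38 − (-38.5) = 0.5
x=9: ŷ = -6.5 − 4·9 = -42.5; e = -40.5 − (-42.5) = 2
x=10: ŷ = -6.5 − 4·10 = -46.5; e = -46 − (-46.5) = 0.5
x=11: ŷ = -6.5 − 4·11 = -50.5; e = -53.5 − (-50.5) = -3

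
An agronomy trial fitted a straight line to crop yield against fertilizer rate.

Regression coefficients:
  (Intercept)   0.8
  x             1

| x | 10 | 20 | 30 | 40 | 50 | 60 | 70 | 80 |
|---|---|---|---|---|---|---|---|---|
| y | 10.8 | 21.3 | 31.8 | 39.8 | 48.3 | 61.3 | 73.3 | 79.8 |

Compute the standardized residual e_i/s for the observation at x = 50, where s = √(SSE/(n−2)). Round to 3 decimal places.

x=10: ŷ = 0.8 + 10 = 10.8; e = 10.8 − 10.8 = 0
x=20: ŷ = 0.8 + 20 = 20.8; e = 21.3 − 20.8 = 0.5
x=30: ŷ = 0.8 + 30 = 30.8; e = 31.8 − 30.8 = 1
x=40: ŷ = 0.8 + 40 = 40.8; e = 39.8 − 40.8 = -1
x=50: ŷ = 0.8 + 50 = 50.8; e = 48.3 − 50.8 = -2.5
x=60: ŷ = 0.8 + 60 = 60.8; e = 61.3 − 60.8 = 0.5
x=70: ŷ = 0.8 + 70 = 70.8; e = 73.3 − 70.8 = 2.5
x=80: ŷ = 0.8 + 80 = 80.8; e = 79.8 − 80.8 = -1
SSE = 0 + 0.25 + 1 + 1 + 6.25 + 0.25 + 6.25 + 1 = 16
s = √(16/6) = 1.63299
e/s = -2.5 / 1.63299 = -1.531

-1.531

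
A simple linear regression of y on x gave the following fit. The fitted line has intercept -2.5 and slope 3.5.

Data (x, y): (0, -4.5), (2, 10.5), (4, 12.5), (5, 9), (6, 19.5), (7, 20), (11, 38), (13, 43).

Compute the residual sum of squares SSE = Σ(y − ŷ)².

SSE = 86

x=0: ŷ = -2.5 + 3.5·0 = -2.5; r = -4.5 − (-2.5) = -2
x=2: ŷ = -2.5 + 3.5·2 = 4.5; r = 10.5 − 4.5 = 6
x=4: ŷ = -2.5 + 3.5·4 = 11.5; r = 12.5 − 11.5 = 1
x=5: ŷ = -2.5 + 3.5·5 = 15; r = 9 − 15 = -6
x=6: ŷ = -2.5 + 3.5·6 = 18.5; r = 19.5 − 18.5 = 1
x=7: ŷ = -2.5 + 3.5·7 = 22; r = 20 − 22 = -2
x=11: ŷ = -2.5 + 3.5·11 = 36; r = 38 − 36 = 2
x=13: ŷ = -2.5 + 3.5·13 = 43; r = 43 − 43 = 0
SSE = 4 + 36 + 1 + 36 + 1 + 4 + 4 + 0 = 86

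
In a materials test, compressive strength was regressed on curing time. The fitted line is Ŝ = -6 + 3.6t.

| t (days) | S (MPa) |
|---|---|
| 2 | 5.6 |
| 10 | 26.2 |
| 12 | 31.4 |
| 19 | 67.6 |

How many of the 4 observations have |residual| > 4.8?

t=2: Ŝ = -6 + 3.6·2 = 1.2; r = 5.6 − 1.2 = 4.4
t=10: Ŝ = -6 + 3.6·10 = 30; r = 26.2 − 30 = -3.8
t=12: Ŝ = -6 + 3.6·12 = 37.2; r = 31.4 − 37.2 = -5.8
t=19: Ŝ = -6 + 3.6·19 = 62.4; r = 67.6 − 62.4 = 5.2
|r| > 4.8: t=12 (|r|=5.8), t=19 (|r|=5.2) → 2

2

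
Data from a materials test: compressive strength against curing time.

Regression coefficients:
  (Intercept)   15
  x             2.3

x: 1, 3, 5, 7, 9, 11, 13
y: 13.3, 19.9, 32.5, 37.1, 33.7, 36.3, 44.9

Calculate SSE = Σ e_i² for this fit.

x=1: ŷ = 15 + 2.3·1 = 17.3; e = 13.3 − 17.3 = -4
x=3: ŷ = 15 + 2.3·3 = 21.9; e = 19.9 − 21.9 = -2
x=5: ŷ = 15 + 2.3·5 = 26.5; e = 32.5 − 26.5 = 6
x=7: ŷ = 15 + 2.3·7 = 31.1; e = 37.1 − 31.1 = 6
x=9: ŷ = 15 + 2.3·9 = 35.7; e = 33.7 − 35.7 = -2
x=11: ŷ = 15 + 2.3·11 = 40.3; e = 36.3 − 40.3 = -4
x=13: ŷ = 15 + 2.3·13 = 44.9; e = 44.9 − 44.9 = 0
SSE = 16 + 4 + 36 + 36 + 4 + 16 + 0 = 112

SSE = 112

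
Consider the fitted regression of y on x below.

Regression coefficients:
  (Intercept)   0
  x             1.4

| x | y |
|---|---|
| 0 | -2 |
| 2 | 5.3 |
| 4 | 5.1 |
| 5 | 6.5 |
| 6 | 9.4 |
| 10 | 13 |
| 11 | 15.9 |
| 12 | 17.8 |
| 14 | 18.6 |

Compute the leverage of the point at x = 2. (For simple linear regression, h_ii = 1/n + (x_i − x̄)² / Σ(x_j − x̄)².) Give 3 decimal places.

x̄ = (0 + 2 + 4 + 5 + 6 + 10 + 11 + 12 + 14)/9 = 7.11111
Σ(x − x̄)² = 50.5679 + 26.1235 + 9.67901 + 4.45679 + 1.23457 + 8.34568 + 15.1235 + 23.9012 + 47.4568 = 186.889
h = 1/9 + (-5.11111)²/186.889 = 0.111111 + 0.139781 = 0.251

h = 0.251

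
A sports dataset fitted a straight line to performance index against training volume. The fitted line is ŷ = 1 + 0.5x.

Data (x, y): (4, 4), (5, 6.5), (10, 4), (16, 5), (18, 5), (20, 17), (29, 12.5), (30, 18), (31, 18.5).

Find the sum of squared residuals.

SSE = 108

x=4: ŷ = 1 + 0.5·4 = 3; e = 4 − 3 = 1
x=5: ŷ = 1 + 0.5·5 = 3.5; e = 6.5 − 3.5 = 3
x=10: ŷ = 1 + 0.5·10 = 6; e = 4 − 6 = -2
x=16: ŷ = 1 + 0.5·16 = 9; e = 5 − 9 = -4
x=18: ŷ = 1 + 0.5·18 = 10; e = 5 − 10 = -5
x=20: ŷ = 1 + 0.5·20 = 11; e = 17 − 11 = 6
x=29: ŷ = 1 + 0.5·29 = 15.5; e = 12.5 − 15.5 = -3
x=30: ŷ = 1 + 0.5·30 = 16; e = 18 − 16 = 2
x=31: ŷ = 1 + 0.5·31 = 16.5; e = 18.5 − 16.5 = 2
SSE = 1 + 9 + 4 + 16 + 25 + 36 + 9 + 4 + 4 = 108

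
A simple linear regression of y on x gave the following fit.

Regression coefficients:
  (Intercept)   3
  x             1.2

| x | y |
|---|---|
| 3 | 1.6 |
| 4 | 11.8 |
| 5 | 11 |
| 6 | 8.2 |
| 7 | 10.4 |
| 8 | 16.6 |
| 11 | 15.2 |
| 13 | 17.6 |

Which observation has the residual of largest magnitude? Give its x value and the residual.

x=3: ŷ = 3 + 1.2·3 = 6.6; e = 1.6 − 6.6 = -5
x=4: ŷ = 3 + 1.2·4 = 7.8; e = 11.8 − 7.8 = 4
x=5: ŷ = 3 + 1.2·5 = 9; e = 11 − 9 = 2
x=6: ŷ = 3 + 1.2·6 = 10.2; e = 8.2 − 10.2 = -2
x=7: ŷ = 3 + 1.2·7 = 11.4; e = 10.4 − 11.4 = -1
x=8: ŷ = 3 + 1.2·8 = 12.6; e = 16.6 − 12.6 = 4
x=11: ŷ = 3 + 1.2·11 = 16.2; e = 15.2 − 16.2 = -1
x=13: ŷ = 3 + 1.2·13 = 18.6; e = 17.6 − 18.6 = -1
Largest |e| is 5 at x = 3, residual -5.

x = 3, e = -5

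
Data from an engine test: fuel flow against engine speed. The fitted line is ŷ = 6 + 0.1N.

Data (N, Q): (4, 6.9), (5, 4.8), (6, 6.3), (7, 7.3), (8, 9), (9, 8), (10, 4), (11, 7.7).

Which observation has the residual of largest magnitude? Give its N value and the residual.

N=4: ŷ = 6 + 0.1·4 = 6.4; e = 6.9 − 6.4 = 0.5
N=5: ŷ = 6 + 0.1·5 = 6.5; e = 4.8 − 6.5 = -1.7
N=6: ŷ = 6 + 0.1·6 = 6.6; e = 6.3 − 6.6 = -0.3
N=7: ŷ = 6 + 0.1·7 = 6.7; e = 7.3 − 6.7 = 0.6
N=8: ŷ = 6 + 0.1·8 = 6.8; e = 9 − 6.8 = 2.2
N=9: ŷ = 6 + 0.1·9 = 6.9; e = 8 − 6.9 = 1.1
N=10: ŷ = 6 + 0.1·10 = 7; e = 4 − 7 = -3
N=11: ŷ = 6 + 0.1·11 = 7.1; e = 7.7 − 7.1 = 0.6
Largest |e| is 3 at N = 10, residual -3.

N = 10, e = -3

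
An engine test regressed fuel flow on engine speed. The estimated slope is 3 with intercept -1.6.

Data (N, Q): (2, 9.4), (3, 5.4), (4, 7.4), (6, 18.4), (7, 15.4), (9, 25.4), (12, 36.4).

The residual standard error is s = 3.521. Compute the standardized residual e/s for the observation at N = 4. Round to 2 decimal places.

-0.85

ŷ = -1.6 + 3·4 = 10.4
e = 7.4 − 10.4 = -3
e/s = -3 / 3.521 = -0.85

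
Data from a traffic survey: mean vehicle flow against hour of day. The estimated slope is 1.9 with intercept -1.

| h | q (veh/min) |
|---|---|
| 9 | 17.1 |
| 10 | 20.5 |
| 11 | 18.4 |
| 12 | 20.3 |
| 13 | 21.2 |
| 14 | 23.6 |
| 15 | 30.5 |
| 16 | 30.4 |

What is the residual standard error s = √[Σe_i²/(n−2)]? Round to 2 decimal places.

s = 2.31

h=9: ŷ = -1 + 1.9·9 = 16.1; e = 17.1 − 16.1 = 1
h=10: ŷ = -1 + 1.9·10 = 18; e = 20.5 − 18 = 2.5
h=11: ŷ = -1 + 1.9·11 = 19.9; e = 18.4 − 19.9 = -1.5
h=12: ŷ = -1 + 1.9·12 = 21.8; e = 20.3 − 21.8 = -1.5
h=13: ŷ = -1 + 1.9·13 = 23.7; e = 21.2 − 23.7 = -2.5
h=14: ŷ = -1 + 1.9·14 = 25.6; e = 23.6 − 25.6 = -2
h=15: ŷ = -1 + 1.9·15 = 27.5; e = 30.5 − 27.5 = 3
h=16: ŷ = -1 + 1.9·16 = 29.4; e = 30.4 − 29.4 = 1
SSE = 1 + 6.25 + 2.25 + 2.25 + 6.25 + 4 + 9 + 1 = 32
s = √(32/6) = √5.33333 ≈ 2.31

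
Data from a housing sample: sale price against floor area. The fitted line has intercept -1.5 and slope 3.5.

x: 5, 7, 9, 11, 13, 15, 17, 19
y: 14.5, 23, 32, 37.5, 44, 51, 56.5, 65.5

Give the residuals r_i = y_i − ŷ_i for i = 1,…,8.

-1.5, 0, 2, 0.5, 0, 0, -1.5, 0.5

x=5: ŷ = -1.5 + 3.5·5 = 16; r = 14.5 − 16 = -1.5
x=7: ŷ = -1.5 + 3.5·7 = 23; r = 23 − 23 = 0
x=9: ŷ = -1.5 + 3.5·9 = 30; r = 32 − 30 = 2
x=11: ŷ = -1.5 + 3.5·11 = 37; r = 37.5 − 37 = 0.5
x=13: ŷ = -1.5 + 3.5·13 = 44; r = 44 − 44 = 0
x=15: ŷ = -1.5 + 3.5·15 = 51; r = 51 − 51 = 0
x=17: ŷ = -1.5 + 3.5·17 = 58; r = 56.5 − 58 = -1.5
x=19: ŷ = -1.5 + 3.5·19 = 65; r = 65.5 − 65 = 0.5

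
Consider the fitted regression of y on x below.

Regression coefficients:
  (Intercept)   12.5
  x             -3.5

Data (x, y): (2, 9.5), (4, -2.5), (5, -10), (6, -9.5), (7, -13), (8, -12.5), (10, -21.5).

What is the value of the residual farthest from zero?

e = -5

x=2: ŷ = 12.5 − 3.5·2 = 5.5; e = 9.5 − 5.5 = 4
x=4: ŷ = 12.5 − 3.5·4 = -1.5; e = -2.5 − (-1.5) = -1
x=5: ŷ = 12.5 − 3.5·5 = -5; e = -10 − (-5) = -5
x=6: ŷ = 12.5 − 3.5·6 = -8.5; e = -9.5 − (-8.5) = -1
x=7: ŷ = 12.5 − 3.5·7 = -12; e = -13 − (-12) = -1
x=8: ŷ = 12.5 − 3.5·8 = -15.5; e = -12.5 − (-15.5) = 3
x=10: ŷ = 12.5 − 3.5·10 = -22.5; e = -21.5 − (-22.5) = 1
Largest |e| is 5 at x = 5, residual -5.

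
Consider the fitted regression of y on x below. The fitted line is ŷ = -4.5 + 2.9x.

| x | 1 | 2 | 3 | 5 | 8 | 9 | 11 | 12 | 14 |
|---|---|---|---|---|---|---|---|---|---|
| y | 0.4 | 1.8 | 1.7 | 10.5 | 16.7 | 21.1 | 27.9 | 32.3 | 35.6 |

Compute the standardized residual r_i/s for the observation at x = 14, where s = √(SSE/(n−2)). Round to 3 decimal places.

x=1: ŷ = -4.5 + 2.9·1 = -1.6; r = 0.4 − (-1.6) = 2
x=2: ŷ = -4.5 + 2.9·2 = 1.3; r = 1.8 − 1.3 = 0.5
x=3: ŷ = -4.5 + 2.9·3 = 4.2; r = 1.7 − 4.2 = -2.5
x=5: ŷ = -4.5 + 2.9·5 = 10; r = 10.5 − 10 = 0.5
x=8: ŷ = -4.5 + 2.9·8 = 18.7; r = 16.7 − 18.7 = -2
x=9: ŷ = -4.5 + 2.9·9 = 21.6; r = 21.1 − 21.6 = -0.5
x=11: ŷ = -4.5 + 2.9·11 = 27.4; r = 27.9 − 27.4 = 0.5
x=12: ŷ = -4.5 + 2.9·12 = 30.3; r = 32.3 − 30.3 = 2
x=14: ŷ = -4.5 + 2.9·14 = 36.1; r = 35.6 − 36.1 = -0.5
SSE = 4 + 0.25 + 6.25 + 0.25 + 4 + 0.25 + 0.25 + 4 + 0.25 = 19.5
s = √(19.5/7) = 1.66905
r/s = -0.5 / 1.66905 = -0.300

-0.300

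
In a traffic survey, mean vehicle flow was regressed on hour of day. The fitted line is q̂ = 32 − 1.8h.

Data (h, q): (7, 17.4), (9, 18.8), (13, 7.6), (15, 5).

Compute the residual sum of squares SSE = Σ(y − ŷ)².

h=7: q̂ = 32 − 1.8·7 = 19.4; r = 17.4 − 19.4 = -2
h=9: q̂ = 32 − 1.8·9 = 15.8; r = 18.8 − 15.8 = 3
h=13: q̂ = 32 − 1.8·13 = 8.6; r = 7.6 − 8.6 = -1
h=15: q̂ = 32 − 1.8·15 = 5; r = 5 − 5 = 0
SSE = 4 + 9 + 1 + 0 = 14

SSE = 14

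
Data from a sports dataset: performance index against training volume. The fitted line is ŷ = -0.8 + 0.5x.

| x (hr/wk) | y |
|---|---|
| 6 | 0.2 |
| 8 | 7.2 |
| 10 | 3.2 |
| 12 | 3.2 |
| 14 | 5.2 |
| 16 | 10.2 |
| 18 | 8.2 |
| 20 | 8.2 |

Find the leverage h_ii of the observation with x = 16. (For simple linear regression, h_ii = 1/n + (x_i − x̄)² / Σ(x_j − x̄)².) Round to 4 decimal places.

x̄ = (6 + 8 + 10 + 12 + 14 + 16 + 18 + 20)/8 = 13
Σ(x − x̄)² = 49 + 25 + 9 + 1 + 1 + 9 + 25 + 49 = 168
h = 1/8 + (3)²/168 = 0.125 + 0.0535714 = 0.1786

h = 0.1786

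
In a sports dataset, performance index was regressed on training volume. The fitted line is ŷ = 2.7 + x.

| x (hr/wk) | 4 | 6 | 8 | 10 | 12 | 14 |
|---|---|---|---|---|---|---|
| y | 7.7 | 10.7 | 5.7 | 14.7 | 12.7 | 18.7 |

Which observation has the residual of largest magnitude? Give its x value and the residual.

x = 8, r = -5

x=4: ŷ = 2.7 + 4 = 6.7; r = 7.7 − 6.7 = 1
x=6: ŷ = 2.7 + 6 = 8.7; r = 10.7 − 8.7 = 2
x=8: ŷ = 2.7 + 8 = 10.7; r = 5.7 − 10.7 = -5
x=10: ŷ = 2.7 + 10 = 12.7; r = 14.7 − 12.7 = 2
x=12: ŷ = 2.7 + 12 = 14.7; r = 12.7 − 14.7 = -2
x=14: ŷ = 2.7 + 14 = 16.7; r = 18.7 − 16.7 = 2
Largest |r| is 5 at x = 8, residual -5.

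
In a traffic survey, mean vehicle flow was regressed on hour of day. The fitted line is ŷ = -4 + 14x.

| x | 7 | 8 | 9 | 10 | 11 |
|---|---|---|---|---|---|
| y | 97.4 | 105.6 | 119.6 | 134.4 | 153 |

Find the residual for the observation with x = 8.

e = -2.4

ŷ = -4 + 14·8 = 108
e = 105.6 − 108 = -2.4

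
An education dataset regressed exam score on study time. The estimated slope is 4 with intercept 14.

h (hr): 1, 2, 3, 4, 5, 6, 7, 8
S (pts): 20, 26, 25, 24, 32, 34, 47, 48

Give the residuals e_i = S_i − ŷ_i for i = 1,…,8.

h=1: ŷ = 14 + 4·1 = 18; e = 20 − 18 = 2
h=2: ŷ = 14 + 4·2 = 22; e = 26 − 22 = 4
h=3: ŷ = 14 + 4·3 = 26; e = 25 − 26 = -1
h=4: ŷ = 14 + 4·4 = 30; e = 24 − 30 = -6
h=5: ŷ = 14 + 4·5 = 34; e = 32 − 34 = -2
h=6: ŷ = 14 + 4·6 = 38; e = 34 − 38 = -4
h=7: ŷ = 14 + 4·7 = 42; e = 47 − 42 = 5
h=8: ŷ = 14 + 4·8 = 46; e = 48 − 46 = 2

2, 4, -1, -6, -2, -4, 5, 2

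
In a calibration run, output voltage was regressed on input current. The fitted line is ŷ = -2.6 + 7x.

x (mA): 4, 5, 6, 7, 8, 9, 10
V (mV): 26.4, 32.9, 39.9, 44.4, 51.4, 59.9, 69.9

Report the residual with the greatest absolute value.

x=4: ŷ = -2.6 + 7·4 = 25.4; e = 26.4 − 25.4 = 1
x=5: ŷ = -2.6 + 7·5 = 32.4; e = 32.9 − 32.4 = 0.5
x=6: ŷ = -2.6 + 7·6 = 39.4; e = 39.9 − 39.4 = 0.5
x=7: ŷ = -2.6 + 7·7 = 46.4; e = 44.4 − 46.4 = -2
x=8: ŷ = -2.6 + 7·8 = 53.4; e = 51.4 − 53.4 = -2
x=9: ŷ = -2.6 + 7·9 = 60.4; e = 59.9 − 60.4 = -0.5
x=10: ŷ = -2.6 + 7·10 = 67.4; e = 69.9 − 67.4 = 2.5
Largest |e| is 2.5 at x = 10, residual 2.5.

e = 2.5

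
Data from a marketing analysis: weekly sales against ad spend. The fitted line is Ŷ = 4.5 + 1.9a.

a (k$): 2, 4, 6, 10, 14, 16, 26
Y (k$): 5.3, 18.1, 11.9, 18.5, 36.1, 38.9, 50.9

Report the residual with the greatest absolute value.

a=2: Ŷ = 4.5 + 1.9·2 = 8.3; e = 5.3 − 8.3 = -3
a=4: Ŷ = 4.5 + 1.9·4 = 12.1; e = 18.1 − 12.1 = 6
a=6: Ŷ = 4.5 + 1.9·6 = 15.9; e = 11.9 − 15.9 = -4
a=10: Ŷ = 4.5 + 1.9·10 = 23.5; e = 18.5 − 23.5 = -5
a=14: Ŷ = 4.5 + 1.9·14 = 31.1; e = 36.1 − 31.1 = 5
a=16: Ŷ = 4.5 + 1.9·16 = 34.9; e = 38.9 − 34.9 = 4
a=26: Ŷ = 4.5 + 1.9·26 = 53.9; e = 50.9 − 53.9 = -3
Largest |e| is 6 at a = 4, residual 6.

e = 6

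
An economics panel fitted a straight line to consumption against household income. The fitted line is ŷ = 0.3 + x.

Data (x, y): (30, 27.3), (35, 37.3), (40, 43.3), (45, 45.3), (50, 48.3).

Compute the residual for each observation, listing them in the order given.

-3, 2, 3, 0, -2

x=30: ŷ = 0.3 + 30 = 30.3; r = 27.3 − 30.3 = -3
x=35: ŷ = 0.3 + 35 = 35.3; r = 37.3 − 35.3 = 2
x=40: ŷ = 0.3 + 40 = 40.3; r = 43.3 − 40.3 = 3
x=45: ŷ = 0.3 + 45 = 45.3; r = 45.3 − 45.3 = 0
x=50: ŷ = 0.3 + 50 = 50.3; r = 48.3 − 50.3 = -2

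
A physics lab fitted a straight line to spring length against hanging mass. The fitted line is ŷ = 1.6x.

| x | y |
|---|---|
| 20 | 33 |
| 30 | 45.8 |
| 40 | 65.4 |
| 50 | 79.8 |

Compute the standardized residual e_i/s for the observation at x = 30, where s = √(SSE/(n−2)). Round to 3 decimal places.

-1.111

x=20: ŷ = 1.6·20 = 32; e = 33 − 32 = 1
x=30: ŷ = 1.6·30 = 48; e = 45.8 − 48 = -2.2
x=40: ŷ = 1.6·40 = 64; e = 65.4 − 64 = 1.4
x=50: ŷ = 1.6·50 = 80; e = 79.8 − 80 = -0.2
SSE = 1 + 4.84 + 1.96 + 0.04 = 7.84
s = √(7.84/2) = 1.9799
e/s = -2.2 / 1.9799 = -1.111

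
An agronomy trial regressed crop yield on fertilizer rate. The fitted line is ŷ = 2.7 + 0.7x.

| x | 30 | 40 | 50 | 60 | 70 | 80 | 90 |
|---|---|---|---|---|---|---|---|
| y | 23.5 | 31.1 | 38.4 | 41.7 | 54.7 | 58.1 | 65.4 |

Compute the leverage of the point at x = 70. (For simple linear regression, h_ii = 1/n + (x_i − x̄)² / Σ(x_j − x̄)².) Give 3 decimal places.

h = 0.179

x̄ = (30 + 40 + 50 + 60 + 70 + 80 + 90)/7 = 60
Σ(x − x̄)² = 900 + 400 + 100 + 0 + 100 + 400 + 900 = 2800
h = 1/7 + (10)²/2800 = 0.142857 + 0.0357143 = 0.179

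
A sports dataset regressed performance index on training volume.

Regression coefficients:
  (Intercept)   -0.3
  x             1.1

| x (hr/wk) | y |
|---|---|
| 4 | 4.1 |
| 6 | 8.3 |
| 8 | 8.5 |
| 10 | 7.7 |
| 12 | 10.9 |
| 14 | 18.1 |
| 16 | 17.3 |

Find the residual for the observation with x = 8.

r = 0

ŷ = -0.3 + 1.1·8 = 8.5
r = 8.5 − 8.5 = 0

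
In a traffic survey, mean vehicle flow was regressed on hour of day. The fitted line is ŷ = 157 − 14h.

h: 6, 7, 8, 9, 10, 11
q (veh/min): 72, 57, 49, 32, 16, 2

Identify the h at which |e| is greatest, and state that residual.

h=6: ŷ = 157 − 14·6 = 73; e = 72 − 73 = -1
h=7: ŷ = 157 − 14·7 = 59; e = 57 − 59 = -2
h=8: ŷ = 157 − 14·8 = 45; e = 49 − 45 = 4
h=9: ŷ = 157 − 14·9 = 31; e = 32 − 31 = 1
h=10: ŷ = 157 − 14·10 = 17; e = 16 − 17 = -1
h=11: ŷ = 157 − 14·11 = 3; e = 2 − 3 = -1
Largest |e| is 4 at h = 8, residual 4.

h = 8, e = 4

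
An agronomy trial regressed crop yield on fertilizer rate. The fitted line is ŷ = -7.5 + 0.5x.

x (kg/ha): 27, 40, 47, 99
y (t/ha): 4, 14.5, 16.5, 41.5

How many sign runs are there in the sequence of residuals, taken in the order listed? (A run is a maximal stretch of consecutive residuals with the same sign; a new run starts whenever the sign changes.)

3 runs

x=27: ŷ = -7.5 + 0.5·27 = 6; r = 4 − 6 = -2
x=40: ŷ = -7.5 + 0.5·40 = 12.5; r = 14.5 − 12.5 = 2
x=47: ŷ = -7.5 + 0.5·47 = 16; r = 16.5 − 16 = 0.5
x=99: ŷ = -7.5 + 0.5·99 = 42; r = 41.5 − 42 = -0.5
Signs: − + + −
Runs: −×1, +×2, −×1 → 3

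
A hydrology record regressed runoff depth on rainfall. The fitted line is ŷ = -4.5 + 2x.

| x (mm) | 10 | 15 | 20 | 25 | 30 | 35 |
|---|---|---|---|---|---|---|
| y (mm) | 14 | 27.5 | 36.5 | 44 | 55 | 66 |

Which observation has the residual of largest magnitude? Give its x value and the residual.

x=10: ŷ = -4.5 + 2·10 = 15.5; e = 14 − 15.5 = -1.5
x=15: ŷ = -4.5 + 2·15 = 25.5; e = 27.5 − 25.5 = 2
x=20: ŷ = -4.5 + 2·20 = 35.5; e = 36.5 − 35.5 = 1
x=25: ŷ = -4.5 + 2·25 = 45.5; e = 44 − 45.5 = -1.5
x=30: ŷ = -4.5 + 2·30 = 55.5; e = 55 − 55.5 = -0.5
x=35: ŷ = -4.5 + 2·35 = 65.5; e = 66 − 65.5 = 0.5
Largest |e| is 2 at x = 15, residual 2.

x = 15, e = 2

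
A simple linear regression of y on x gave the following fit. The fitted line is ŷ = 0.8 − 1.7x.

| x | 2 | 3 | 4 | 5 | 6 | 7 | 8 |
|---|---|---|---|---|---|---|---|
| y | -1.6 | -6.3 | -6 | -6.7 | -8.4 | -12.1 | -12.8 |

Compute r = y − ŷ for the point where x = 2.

r = 1

ŷ = 0.8 − 1.7·2 = -2.6
r = -1.6 − (-2.6) = 1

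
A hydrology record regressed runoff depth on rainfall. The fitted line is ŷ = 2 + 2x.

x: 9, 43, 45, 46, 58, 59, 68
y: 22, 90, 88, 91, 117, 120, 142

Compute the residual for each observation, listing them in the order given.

2, 2, -4, -3, -1, 0, 4

x=9: ŷ = 2 + 2·9 = 20; r = 22 − 20 = 2
x=43: ŷ = 2 + 2·43 = 88; r = 90 − 88 = 2
x=45: ŷ = 2 + 2·45 = 92; r = 88 − 92 = -4
x=46: ŷ = 2 + 2·46 = 94; r = 91 − 94 = -3
x=58: ŷ = 2 + 2·58 = 118; r = 117 − 118 = -1
x=59: ŷ = 2 + 2·59 = 120; r = 120 − 120 = 0
x=68: ŷ = 2 + 2·68 = 138; r = 142 − 138 = 4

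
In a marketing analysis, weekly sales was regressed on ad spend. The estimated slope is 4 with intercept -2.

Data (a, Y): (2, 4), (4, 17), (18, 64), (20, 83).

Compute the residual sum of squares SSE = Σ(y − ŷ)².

SSE = 74

a=2: ŷ = -2 + 4·2 = 6; e = 4 − 6 = -2
a=4: ŷ = -2 + 4·4 = 14; e = 17 − 14 = 3
a=18: ŷ = -2 + 4·18 = 70; e = 64 − 70 = -6
a=20: ŷ = -2 + 4·20 = 78; e = 83 − 78 = 5
SSE = 4 + 9 + 36 + 25 = 74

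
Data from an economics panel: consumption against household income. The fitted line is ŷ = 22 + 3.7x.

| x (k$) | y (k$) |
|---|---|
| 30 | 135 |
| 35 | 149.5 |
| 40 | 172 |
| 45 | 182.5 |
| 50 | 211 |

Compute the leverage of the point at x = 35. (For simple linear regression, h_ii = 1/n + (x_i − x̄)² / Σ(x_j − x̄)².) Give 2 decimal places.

h = 0.30

x̄ = (30 + 35 + 40 + 45 + 50)/5 = 40
Σ(x − x̄)² = 100 + 25 + 0 + 25 + 100 = 250
h = 1/5 + (-5)²/250 = 0.2 + 0.1 = 0.30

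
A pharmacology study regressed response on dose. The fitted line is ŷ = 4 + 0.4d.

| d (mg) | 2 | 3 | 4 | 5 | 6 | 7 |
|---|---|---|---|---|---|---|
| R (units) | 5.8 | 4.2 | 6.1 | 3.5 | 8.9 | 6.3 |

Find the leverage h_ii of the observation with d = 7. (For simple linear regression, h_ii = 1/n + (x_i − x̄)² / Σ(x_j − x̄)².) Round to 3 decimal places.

h = 0.524

d̄ = (2 + 3 + 4 + 5 + 6 + 7)/6 = 4.5
Σ(d − d̄)² = 6.25 + 2.25 + 0.25 + 0.25 + 2.25 + 6.25 = 17.5
h = 1/6 + (2.5)²/17.5 = 0.166667 + 0.357143 = 0.524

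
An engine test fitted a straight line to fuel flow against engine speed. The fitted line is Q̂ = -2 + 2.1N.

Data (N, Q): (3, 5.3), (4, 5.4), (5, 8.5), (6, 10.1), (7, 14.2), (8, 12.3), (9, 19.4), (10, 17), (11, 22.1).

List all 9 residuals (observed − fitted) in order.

1, -1, 0, -0.5, 1.5, -2.5, 2.5, -2, 1

N=3: Q̂ = -2 + 2.1·3 = 4.3; r = 5.3 − 4.3 = 1
N=4: Q̂ = -2 + 2.1·4 = 6.4; r = 5.4 − 6.4 = -1
N=5: Q̂ = -2 + 2.1·5 = 8.5; r = 8.5 − 8.5 = 0
N=6: Q̂ = -2 + 2.1·6 = 10.6; r = 10.1 − 10.6 = -0.5
N=7: Q̂ = -2 + 2.1·7 = 12.7; r = 14.2 − 12.7 = 1.5
N=8: Q̂ = -2 + 2.1·8 = 14.8; r = 12.3 − 14.8 = -2.5
N=9: Q̂ = -2 + 2.1·9 = 16.9; r = 19.4 − 16.9 = 2.5
N=10: Q̂ = -2 + 2.1·10 = 19; r = 17 − 19 = -2
N=11: Q̂ = -2 + 2.1·11 = 21.1; r = 22.1 − 21.1 = 1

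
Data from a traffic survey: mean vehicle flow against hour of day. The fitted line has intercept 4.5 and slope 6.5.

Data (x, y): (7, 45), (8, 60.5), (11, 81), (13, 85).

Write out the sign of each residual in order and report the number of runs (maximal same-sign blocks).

3 runs

x=7: ŷ = 4.5 + 6.5·7 = 50; r = 45 − 50 = -5
x=8: ŷ = 4.5 + 6.5·8 = 56.5; r = 60.5 − 56.5 = 4
x=11: ŷ = 4.5 + 6.5·11 = 76; r = 81 − 76 = 5
x=13: ŷ = 4.5 + 6.5·13 = 89; r = 85 − 89 = -4
Signs: − + + −
Runs: −×1, +×2, −×1 → 3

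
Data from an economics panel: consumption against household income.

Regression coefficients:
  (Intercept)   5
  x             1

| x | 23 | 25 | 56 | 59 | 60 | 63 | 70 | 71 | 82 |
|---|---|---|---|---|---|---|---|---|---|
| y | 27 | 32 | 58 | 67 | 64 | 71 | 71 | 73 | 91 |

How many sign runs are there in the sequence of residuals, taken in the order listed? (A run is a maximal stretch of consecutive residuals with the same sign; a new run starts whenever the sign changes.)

x=23: ŷ = 5 + 23 = 28; r = 27 − 28 = -1
x=25: ŷ = 5 + 25 = 30; r = 32 − 30 = 2
x=56: ŷ = 5 + 56 = 61; r = 58 − 61 = -3
x=59: ŷ = 5 + 59 = 64; r = 67 − 64 = 3
x=60: ŷ = 5 + 60 = 65; r = 64 − 65 = -1
x=63: ŷ = 5 + 63 = 68; r = 71 − 68 = 3
x=70: ŷ = 5 + 70 = 75; r = 71 − 75 = -4
x=71: ŷ = 5 + 71 = 76; r = 73 − 76 = -3
x=82: ŷ = 5 + 82 = 87; r = 91 − 87 = 4
Signs: − + − + − + − − +
Runs: −×1, +×1, −×1, +×1, −×1, +×1, −×2, +×1 → 8

8 runs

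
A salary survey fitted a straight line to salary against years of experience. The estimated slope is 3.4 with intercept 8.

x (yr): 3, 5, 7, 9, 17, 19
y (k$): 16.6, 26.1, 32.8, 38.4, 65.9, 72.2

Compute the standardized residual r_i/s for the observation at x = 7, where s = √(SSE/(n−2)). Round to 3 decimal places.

x=3: ŷ = 8 + 3.4·3 = 18.2; r = 16.6 − 18.2 = -1.6
x=5: ŷ = 8 + 3.4·5 = 25; r = 26.1 − 25 = 1.1
x=7: ŷ = 8 + 3.4·7 = 31.8; r = 32.8 − 31.8 = 1
x=9: ŷ = 8 + 3.4·9 = 38.6; r = 38.4 − 38.6 = -0.2
x=17: ŷ = 8 + 3.4·17 = 65.8; r = 65.9 − 65.8 = 0.1
x=19: ŷ = 8 + 3.4·19 = 72.6; r = 72.2 − 72.6 = -0.4
SSE = 2.56 + 1.21 + 1 + 0.04 + 0.01 + 0.16 = 4.98
s = √(4.98/4) = 1.1158
r/s = 1 / 1.1158 = 0.896

0.896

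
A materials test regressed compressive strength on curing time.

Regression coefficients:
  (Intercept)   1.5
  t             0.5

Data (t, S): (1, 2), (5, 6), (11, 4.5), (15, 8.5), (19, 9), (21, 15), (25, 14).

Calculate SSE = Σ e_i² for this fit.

t=1: ŷ = 1.5 + 0.5·1 = 2; e = 2 − 2 = 0
t=5: ŷ = 1.5 + 0.5·5 = 4; e = 6 − 4 = 2
t=11: ŷ = 1.5 + 0.5·11 = 7; e = 4.5 − 7 = -2.5
t=15: ŷ = 1.5 + 0.5·15 = 9; e = 8.5 − 9 = -0.5
t=19: ŷ = 1.5 + 0.5·19 = 11; e = 9 − 11 = -2
t=21: ŷ = 1.5 + 0.5·21 = 12; e = 15 − 12 = 3
t=25: ŷ = 1.5 + 0.5·25 = 14; e = 14 − 14 = 0
SSE = 0 + 4 + 6.25 + 0.25 + 4 + 9 + 0 = 23.5

SSE = 23.5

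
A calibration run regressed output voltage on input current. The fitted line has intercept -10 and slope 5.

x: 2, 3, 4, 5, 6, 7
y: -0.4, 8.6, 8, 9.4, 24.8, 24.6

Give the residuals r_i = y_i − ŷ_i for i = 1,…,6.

x=2: ŷ = -10 + 5·2 = 0; r = -0.4 − 0 = -0.4
x=3: ŷ = -10 + 5·3 = 5; r = 8.6 − 5 = 3.6
x=4: ŷ = -10 + 5·4 = 10; r = 8 − 10 = -2
x=5: ŷ = -10 + 5·5 = 15; r = 9.4 − 15 = -5.6
x=6: ŷ = -10 + 5·6 = 20; r = 24.8 − 20 = 4.8
x=7: ŷ = -10 + 5·7 = 25; r = 24.6 − 25 = -0.4

-0.4, 3.6, -2, -5.6, 4.8, -0.4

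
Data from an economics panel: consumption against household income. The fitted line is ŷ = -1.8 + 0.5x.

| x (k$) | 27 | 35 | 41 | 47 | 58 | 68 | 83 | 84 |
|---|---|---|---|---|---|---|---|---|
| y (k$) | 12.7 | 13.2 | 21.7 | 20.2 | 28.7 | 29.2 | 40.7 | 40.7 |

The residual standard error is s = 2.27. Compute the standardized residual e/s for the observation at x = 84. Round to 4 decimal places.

ŷ = -1.8 + 0.5·84 = 40.2
e = 40.7 − 40.2 = 0.5
e/s = 0.5 / 2.27 = 0.2203

0.2203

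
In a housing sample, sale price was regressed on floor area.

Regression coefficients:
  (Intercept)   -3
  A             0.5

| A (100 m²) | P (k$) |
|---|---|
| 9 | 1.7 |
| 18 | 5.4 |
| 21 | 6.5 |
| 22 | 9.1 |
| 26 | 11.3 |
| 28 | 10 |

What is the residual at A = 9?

r = 0.2

P̂ = -3 + 0.5·9 = 1.5
r = 1.7 − 1.5 = 0.2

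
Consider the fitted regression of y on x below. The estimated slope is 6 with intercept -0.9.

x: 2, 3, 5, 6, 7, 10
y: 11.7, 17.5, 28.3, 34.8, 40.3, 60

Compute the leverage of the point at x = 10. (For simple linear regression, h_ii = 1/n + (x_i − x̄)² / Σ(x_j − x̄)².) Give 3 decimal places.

x̄ = (2 + 3 + 5 + 6 + 7 + 10)/6 = 5.5
Σ(x − x̄)² = 12.25 + 6.25 + 0.25 + 0.25 + 2.25 + 20.25 = 41.5
h = 1/6 + (4.5)²/41.5 = 0.166667 + 0.487952 = 0.655

h = 0.655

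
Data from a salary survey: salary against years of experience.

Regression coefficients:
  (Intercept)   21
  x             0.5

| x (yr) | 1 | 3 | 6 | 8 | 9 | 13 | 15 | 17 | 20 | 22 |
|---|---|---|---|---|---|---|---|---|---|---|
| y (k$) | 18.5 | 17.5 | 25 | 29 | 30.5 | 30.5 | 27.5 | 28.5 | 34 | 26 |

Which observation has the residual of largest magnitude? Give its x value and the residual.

x = 22, r = -6

x=1: ŷ = 21 + 0.5·1 = 21.5; r = 18.5 − 21.5 = -3
x=3: ŷ = 21 + 0.5·3 = 22.5; r = 17.5 − 22.5 = -5
x=6: ŷ = 21 + 0.5·6 = 24; r = 25 − 24 = 1
x=8: ŷ = 21 + 0.5·8 = 25; r = 29 − 25 = 4
x=9: ŷ = 21 + 0.5·9 = 25.5; r = 30.5 − 25.5 = 5
x=13: ŷ = 21 + 0.5·13 = 27.5; r = 30.5 − 27.5 = 3
x=15: ŷ = 21 + 0.5·15 = 28.5; r = 27.5 − 28.5 = -1
x=17: ŷ = 21 + 0.5·17 = 29.5; r = 28.5 − 29.5 = -1
x=20: ŷ = 21 + 0.5·20 = 31; r = 34 − 31 = 3
x=22: ŷ = 21 + 0.5·22 = 32; r = 26 − 32 = -6
Largest |r| is 6 at x = 22, residual -6.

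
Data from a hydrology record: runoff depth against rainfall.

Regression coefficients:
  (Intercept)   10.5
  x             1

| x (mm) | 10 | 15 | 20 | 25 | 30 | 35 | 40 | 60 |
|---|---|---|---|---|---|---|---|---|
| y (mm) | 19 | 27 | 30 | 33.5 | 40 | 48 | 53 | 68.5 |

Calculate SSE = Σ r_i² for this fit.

SSE = 25.5

x=10: ŷ = 10.5 + 10 = 20.5; r = 19 − 20.5 = -1.5
x=15: ŷ = 10.5 + 15 = 25.5; r = 27 − 25.5 = 1.5
x=20: ŷ = 10.5 + 20 = 30.5; r = 30 − 30.5 = -0.5
x=25: ŷ = 10.5 + 25 = 35.5; r = 33.5 − 35.5 = -2
x=30: ŷ = 10.5 + 30 = 40.5; r = 40 − 40.5 = -0.5
x=35: ŷ = 10.5 + 35 = 45.5; r = 48 − 45.5 = 2.5
x=40: ŷ = 10.5 + 40 = 50.5; r = 53 − 50.5 = 2.5
x=60: ŷ = 10.5 + 60 = 70.5; r = 68.5 − 70.5 = -2
SSE = 2.25 + 2.25 + 0.25 + 4 + 0.25 + 6.25 + 6.25 + 4 = 25.5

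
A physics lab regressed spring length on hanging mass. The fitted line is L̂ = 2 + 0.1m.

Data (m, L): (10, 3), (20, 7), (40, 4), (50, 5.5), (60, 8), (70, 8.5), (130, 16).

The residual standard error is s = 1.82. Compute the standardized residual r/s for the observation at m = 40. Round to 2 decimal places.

-1.10

L̂ = 2 + 0.1·40 = 6
r = 4 − 6 = -2
r/s = -2 / 1.82 = -1.10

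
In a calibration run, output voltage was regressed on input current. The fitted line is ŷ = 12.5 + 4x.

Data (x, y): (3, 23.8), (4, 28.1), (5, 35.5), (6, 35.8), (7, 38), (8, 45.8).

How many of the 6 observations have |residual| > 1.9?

2

x=3: ŷ = 12.5 + 4·3 = 24.5; r = 23.8 − 24.5 = -0.7
x=4: ŷ = 12.5 + 4·4 = 28.5; r = 28.1 − 28.5 = -0.4
x=5: ŷ = 12.5 + 4·5 = 32.5; r = 35.5 − 32.5 = 3
x=6: ŷ = 12.5 + 4·6 = 36.5; r = 35.8 − 36.5 = -0.7
x=7: ŷ = 12.5 + 4·7 = 40.5; r = 38 − 40.5 = -2.5
x=8: ŷ = 12.5 + 4·8 = 44.5; r = 45.8 − 44.5 = 1.3
|r| > 1.9: x=5 (|r|=3), x=7 (|r|=2.5) → 2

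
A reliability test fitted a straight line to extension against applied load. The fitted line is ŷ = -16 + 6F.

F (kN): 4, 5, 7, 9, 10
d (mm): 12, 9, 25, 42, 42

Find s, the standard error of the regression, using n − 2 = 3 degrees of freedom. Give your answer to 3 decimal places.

s = 4.546

F=4: ŷ = -16 + 6·4 = 8; e = 12 − 8 = 4
F=5: ŷ = -16 + 6·5 = 14; e = 9 − 14 = -5
F=7: ŷ = -16 + 6·7 = 26; e = 25 − 26 = -1
F=9: ŷ = -16 + 6·9 = 38; e = 42 − 38 = 4
F=10: ŷ = -16 + 6·10 = 44; e = 42 − 44 = -2
SSE = 16 + 25 + 1 + 16 + 4 = 62
s = √(62/3) = √20.6667 ≈ 4.546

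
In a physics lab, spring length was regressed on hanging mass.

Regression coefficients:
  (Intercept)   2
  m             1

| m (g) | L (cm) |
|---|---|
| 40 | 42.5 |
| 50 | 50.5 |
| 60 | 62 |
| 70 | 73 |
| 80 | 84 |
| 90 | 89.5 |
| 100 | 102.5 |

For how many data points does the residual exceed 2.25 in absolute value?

1

m=40: ŷ = 2 + 40 = 42; r = 42.5 − 42 = 0.5
m=50: ŷ = 2 + 50 = 52; r = 50.5 − 52 = -1.5
m=60: ŷ = 2 + 60 = 62; r = 62 − 62 = 0
m=70: ŷ = 2 + 70 = 72; r = 73 − 72 = 1
m=80: ŷ = 2 + 80 = 82; r = 84 − 82 = 2
m=90: ŷ = 2 + 90 = 92; r = 89.5 − 92 = -2.5
m=100: ŷ = 2 + 100 = 102; r = 102.5 − 102 = 0.5
|r| > 2.25: m=90 (|r|=2.5) → 1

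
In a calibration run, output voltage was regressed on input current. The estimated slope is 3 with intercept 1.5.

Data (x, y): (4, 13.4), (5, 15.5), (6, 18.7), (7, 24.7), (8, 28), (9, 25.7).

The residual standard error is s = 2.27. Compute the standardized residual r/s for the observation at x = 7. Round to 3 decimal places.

ŷ = 1.5 + 3·7 = 22.5
r = 24.7 − 22.5 = 2.2
r/s = 2.2 / 2.27 = 0.969

0.969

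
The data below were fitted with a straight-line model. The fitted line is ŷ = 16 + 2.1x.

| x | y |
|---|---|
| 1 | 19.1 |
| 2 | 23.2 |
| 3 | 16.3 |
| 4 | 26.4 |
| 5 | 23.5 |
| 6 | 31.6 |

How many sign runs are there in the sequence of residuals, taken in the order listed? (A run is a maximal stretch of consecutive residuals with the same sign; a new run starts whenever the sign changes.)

x=1: ŷ = 16 + 2.1·1 = 18.1; r = 19.1 − 18.1 = 1
x=2: ŷ = 16 + 2.1·2 = 20.2; r = 23.2 − 20.2 = 3
x=3: ŷ = 16 + 2.1·3 = 22.3; r = 16.3 − 22.3 = -6
x=4: ŷ = 16 + 2.1·4 = 24.4; r = 26.4 − 24.4 = 2
x=5: ŷ = 16 + 2.1·5 = 26.5; r = 23.5 − 26.5 = -3
x=6: ŷ = 16 + 2.1·6 = 28.6; r = 31.6 − 28.6 = 3
Signs: + + − + − +
Runs: +×2, −×1, +×1, −×1, +×1 → 5

5 runs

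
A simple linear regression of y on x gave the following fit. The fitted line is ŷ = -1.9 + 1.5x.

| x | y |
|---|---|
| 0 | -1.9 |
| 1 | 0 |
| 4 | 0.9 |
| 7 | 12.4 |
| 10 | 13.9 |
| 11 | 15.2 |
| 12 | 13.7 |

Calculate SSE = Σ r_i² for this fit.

x=0: ŷ = -1.9 + 1.5·0 = -1.9; r = -1.9 − (-1.9) = 0
x=1: ŷ = -1.9 + 1.5·1 = -0.4; r = 0 − (-0.4) = 0.4
x=4: ŷ = -1.9 + 1.5·4 = 4.1; r = 0.9 − 4.1 = -3.2
x=7: ŷ = -1.9 + 1.5·7 = 8.6; r = 12.4 − 8.6 = 3.8
x=10: ŷ = -1.9 + 1.5·10 = 13.1; r = 13.9 − 13.1 = 0.8
x=11: ŷ = -1.9 + 1.5·11 = 14.6; r = 15.2 − 14.6 = 0.6
x=12: ŷ = -1.9 + 1.5·12 = 16.1; r = 13.7 − 16.1 = -2.4
SSE = 0 + 0.16 + 10.24 + 14.44 + 0.64 + 0.36 + 5.76 = 31.6

SSE = 31.6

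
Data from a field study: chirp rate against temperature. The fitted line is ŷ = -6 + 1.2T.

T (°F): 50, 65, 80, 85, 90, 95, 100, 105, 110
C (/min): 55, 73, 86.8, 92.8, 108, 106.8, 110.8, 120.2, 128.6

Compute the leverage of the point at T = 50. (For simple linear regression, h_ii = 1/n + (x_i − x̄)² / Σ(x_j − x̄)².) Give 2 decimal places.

T̄ = (50 + 65 + 80 + 85 + 90 + 95 + 100 + 105 + 110)/9 = 86.6667
Σ(T − T̄)² = 1344.44 + 469.444 + 44.4444 + 2.77778 + 11.1111 + 69.4444 + 177.778 + 336.111 + 544.444 = 3000
h = 1/9 + (-36.6667)²/3000 = 0.111111 + 0.448148 = 0.56

h = 0.56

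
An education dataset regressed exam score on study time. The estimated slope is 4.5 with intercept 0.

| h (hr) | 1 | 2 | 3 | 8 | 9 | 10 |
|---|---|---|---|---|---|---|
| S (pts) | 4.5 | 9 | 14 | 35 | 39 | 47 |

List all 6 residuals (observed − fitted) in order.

h=1: ŷ = 4.5·1 = 4.5; e = 4.5 − 4.5 = 0
h=2: ŷ = 4.5·2 = 9; e = 9 − 9 = 0
h=3: ŷ = 4.5·3 = 13.5; e = 14 − 13.5 = 0.5
h=8: ŷ = 4.5·8 = 36; e = 35 − 36 = -1
h=9: ŷ = 4.5·9 = 40.5; e = 39 − 40.5 = -1.5
h=10: ŷ = 4.5·10 = 45; e = 47 − 45 = 2

0, 0, 0.5, -1, -1.5, 2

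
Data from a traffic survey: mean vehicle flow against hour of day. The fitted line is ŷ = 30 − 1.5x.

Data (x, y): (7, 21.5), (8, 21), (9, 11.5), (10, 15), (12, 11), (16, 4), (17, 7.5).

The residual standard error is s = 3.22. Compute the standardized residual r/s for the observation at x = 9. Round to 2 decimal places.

-1.55

ŷ = 30 − 1.5·9 = 16.5
r = 11.5 − 16.5 = -5
r/s = -5 / 3.22 = -1.55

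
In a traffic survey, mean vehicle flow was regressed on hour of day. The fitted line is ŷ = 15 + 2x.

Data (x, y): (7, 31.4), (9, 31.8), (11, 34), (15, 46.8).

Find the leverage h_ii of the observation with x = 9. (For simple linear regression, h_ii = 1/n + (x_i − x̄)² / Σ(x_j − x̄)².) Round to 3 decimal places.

x̄ = (7 + 9 + 11 + 15)/4 = 10.5
Σ(x − x̄)² = 12.25 + 2.25 + 0.25 + 20.25 = 35
h = 1/4 + (-1.5)²/35 = 0.25 + 0.0642857 = 0.314

h = 0.314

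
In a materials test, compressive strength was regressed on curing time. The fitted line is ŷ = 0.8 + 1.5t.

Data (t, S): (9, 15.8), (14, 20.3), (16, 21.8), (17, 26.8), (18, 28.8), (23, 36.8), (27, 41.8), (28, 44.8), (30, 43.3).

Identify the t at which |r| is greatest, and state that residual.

t=9: ŷ = 0.8 + 1.5·9 = 14.3; r = 15.8 − 14.3 = 1.5
t=14: ŷ = 0.8 + 1.5·14 = 21.8; r = 20.3 − 21.8 = -1.5
t=16: ŷ = 0.8 + 1.5·16 = 24.8; r = 21.8 − 24.8 = -3
t=17: ŷ = 0.8 + 1.5·17 = 26.3; r = 26.8 − 26.3 = 0.5
t=18: ŷ = 0.8 + 1.5·18 = 27.8; r = 28.8 − 27.8 = 1
t=23: ŷ = 0.8 + 1.5·23 = 35.3; r = 36.8 − 35.3 = 1.5
t=27: ŷ = 0.8 + 1.5·27 = 41.3; r = 41.8 − 41.3 = 0.5
t=28: ŷ = 0.8 + 1.5·28 = 42.8; r = 44.8 − 42.8 = 2
t=30: ŷ = 0.8 + 1.5·30 = 45.8; r = 43.3 − 45.8 = -2.5
Largest |r| is 3 at t = 16, residual -3.

t = 16, r = -3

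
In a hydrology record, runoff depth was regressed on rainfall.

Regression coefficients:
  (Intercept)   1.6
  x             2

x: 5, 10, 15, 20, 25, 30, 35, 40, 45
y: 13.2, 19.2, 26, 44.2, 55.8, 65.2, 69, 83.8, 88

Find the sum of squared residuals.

SSE = 101.6

x=5: ŷ = 1.6 + 2·5 = 11.6; r = 13.2 − 11.6 = 1.6
x=10: ŷ = 1.6 + 2·10 = 21.6; r = 19.2 − 21.6 = -2.4
x=15: ŷ = 1.6 + 2·15 = 31.6; r = 26 − 31.6 = -5.6
x=20: ŷ = 1.6 + 2·20 = 41.6; r = 44.2 − 41.6 = 2.6
x=25: ŷ = 1.6 + 2·25 = 51.6; r = 55.8 − 51.6 = 4.2
x=30: ŷ = 1.6 + 2·30 = 61.6; r = 65.2 − 61.6 = 3.6
x=35: ŷ = 1.6 + 2·35 = 71.6; r = 69 − 71.6 = -2.6
x=40: ŷ = 1.6 + 2·40 = 81.6; r = 83.8 − 81.6 = 2.2
x=45: ŷ = 1.6 + 2·45 = 91.6; r = 88 − 91.6 = -3.6
SSE = 2.56 + 5.76 + 31.36 + 6.76 + 17.64 + 12.96 + 6.76 + 4.84 + 12.96 = 101.6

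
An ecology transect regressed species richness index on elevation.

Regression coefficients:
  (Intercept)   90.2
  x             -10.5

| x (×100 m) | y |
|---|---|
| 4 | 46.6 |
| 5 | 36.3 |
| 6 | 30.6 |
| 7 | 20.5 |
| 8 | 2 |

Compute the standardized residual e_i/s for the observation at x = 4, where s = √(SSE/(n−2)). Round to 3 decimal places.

-0.399

x=4: ŷ = 90.2 − 10.5·4 = 48.2; e = 46.6 − 48.2 = -1.6
x=5: ŷ = 90.2 − 10.5·5 = 37.7; e = 36.3 − 37.7 = -1.4
x=6: ŷ = 90.2 − 10.5·6 = 27.2; e = 30.6 − 27.2 = 3.4
x=7: ŷ = 90.2 − 10.5·7 = 16.7; e = 20.5 − 16.7 = 3.8
x=8: ŷ = 90.2 − 10.5·8 = 6.2; e = 2 − 6.2 = -4.2
SSE = 2.56 + 1.96 + 11.56 + 14.44 + 17.64 = 48.16
s = √(48.16/3) = 4.00666
e/s = -1.6 / 4.00666 = -0.399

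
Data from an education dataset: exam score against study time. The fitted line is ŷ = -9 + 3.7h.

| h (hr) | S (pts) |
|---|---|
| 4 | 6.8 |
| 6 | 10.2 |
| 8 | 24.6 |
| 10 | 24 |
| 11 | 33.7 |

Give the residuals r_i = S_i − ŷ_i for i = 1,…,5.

1, -3, 4, -4, 2

h=4: ŷ = -9 + 3.7·4 = 5.8; r = 6.8 − 5.8 = 1
h=6: ŷ = -9 + 3.7·6 = 13.2; r = 10.2 − 13.2 = -3
h=8: ŷ = -9 + 3.7·8 = 20.6; r = 24.6 − 20.6 = 4
h=10: ŷ = -9 + 3.7·10 = 28; r = 24 − 28 = -4
h=11: ŷ = -9 + 3.7·11 = 31.7; r = 33.7 − 31.7 = 2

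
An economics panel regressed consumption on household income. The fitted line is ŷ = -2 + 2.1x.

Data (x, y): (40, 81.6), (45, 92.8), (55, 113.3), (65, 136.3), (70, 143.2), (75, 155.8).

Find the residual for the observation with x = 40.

r = -0.4

ŷ = -2 + 2.1·40 = 82
r = 81.6 − 82 = -0.4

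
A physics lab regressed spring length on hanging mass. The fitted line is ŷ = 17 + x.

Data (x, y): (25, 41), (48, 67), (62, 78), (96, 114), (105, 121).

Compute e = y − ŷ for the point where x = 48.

ŷ = 17 + 48 = 65
e = 67 − 65 = 2

e = 2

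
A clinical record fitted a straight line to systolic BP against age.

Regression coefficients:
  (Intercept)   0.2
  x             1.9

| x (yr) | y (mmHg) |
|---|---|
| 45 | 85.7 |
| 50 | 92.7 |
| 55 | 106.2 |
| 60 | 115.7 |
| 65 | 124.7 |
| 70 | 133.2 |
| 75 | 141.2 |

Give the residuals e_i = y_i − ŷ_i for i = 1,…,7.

x=45: ŷ = 0.2 + 1.9·45 = 85.7; e = 85.7 − 85.7 = 0
x=50: ŷ = 0.2 + 1.9·50 = 95.2; e = 92.7 − 95.2 = -2.5
x=55: ŷ = 0.2 + 1.9·55 = 104.7; e = 106.2 − 104.7 = 1.5
x=60: ŷ = 0.2 + 1.9·60 = 114.2; e = 115.7 − 114.2 = 1.5
x=65: ŷ = 0.2 + 1.9·65 = 123.7; e = 124.7 − 123.7 = 1
x=70: ŷ = 0.2 + 1.9·70 = 133.2; e = 133.2 − 133.2 = 0
x=75: ŷ = 0.2 + 1.9·75 = 142.7; e = 141.2 − 142.7 = -1.5

0, -2.5, 1.5, 1.5, 1, 0, -1.5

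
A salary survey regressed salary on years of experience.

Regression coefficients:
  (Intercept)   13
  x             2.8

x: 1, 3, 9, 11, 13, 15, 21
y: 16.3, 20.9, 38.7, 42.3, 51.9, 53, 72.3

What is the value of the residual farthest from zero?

x=1: ŷ = 13 + 2.8·1 = 15.8; e = 16.3 − 15.8 = 0.5
x=3: ŷ = 13 + 2.8·3 = 21.4; e = 20.9 − 21.4 = -0.5
x=9: ŷ = 13 + 2.8·9 = 38.2; e = 38.7 − 38.2 = 0.5
x=11: ŷ = 13 + 2.8·11 = 43.8; e = 42.3 − 43.8 = -1.5
x=13: ŷ = 13 + 2.8·13 = 49.4; e = 51.9 − 49.4 = 2.5
x=15: ŷ = 13 + 2.8·15 = 55; e = 53 − 55 = -2
x=21: ŷ = 13 + 2.8·21 = 71.8; e = 72.3 − 71.8 = 0.5
Largest |e| is 2.5 at x = 13, residual 2.5.

e = 2.5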